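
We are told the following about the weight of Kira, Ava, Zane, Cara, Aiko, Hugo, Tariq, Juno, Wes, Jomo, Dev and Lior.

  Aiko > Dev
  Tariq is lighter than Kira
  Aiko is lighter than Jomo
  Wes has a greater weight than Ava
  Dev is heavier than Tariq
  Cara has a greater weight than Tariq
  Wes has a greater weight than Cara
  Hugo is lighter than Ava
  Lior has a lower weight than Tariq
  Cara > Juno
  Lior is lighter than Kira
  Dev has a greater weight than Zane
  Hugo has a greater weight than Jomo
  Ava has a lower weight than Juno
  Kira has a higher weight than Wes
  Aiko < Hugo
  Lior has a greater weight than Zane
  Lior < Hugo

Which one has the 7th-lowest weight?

Piecing the relations together gives one ordering: Zane < Lior < Tariq < Dev < Aiko < Jomo < Hugo < Ava < Juno < Cara < Wes < Kira.
Counting 7 from the smallest end gives Hugo.

Hugo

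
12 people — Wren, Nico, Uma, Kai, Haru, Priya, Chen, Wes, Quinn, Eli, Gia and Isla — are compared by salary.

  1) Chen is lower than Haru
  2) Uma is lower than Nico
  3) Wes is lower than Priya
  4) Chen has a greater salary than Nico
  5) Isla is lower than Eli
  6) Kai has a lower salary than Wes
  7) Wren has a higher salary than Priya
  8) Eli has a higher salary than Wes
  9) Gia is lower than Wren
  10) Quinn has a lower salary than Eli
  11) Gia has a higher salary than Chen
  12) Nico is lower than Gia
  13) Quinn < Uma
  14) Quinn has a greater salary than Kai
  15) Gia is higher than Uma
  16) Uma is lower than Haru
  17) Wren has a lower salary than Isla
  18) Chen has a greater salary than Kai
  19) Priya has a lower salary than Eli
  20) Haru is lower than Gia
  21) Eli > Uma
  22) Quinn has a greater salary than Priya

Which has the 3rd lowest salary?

Piecing the relations together gives one ordering: Kai < Wes < Priya < Quinn < Uma < Nico < Chen < Haru < Gia < Wren < Isla < Eli.
The 3rd smallest is Priya.

Priya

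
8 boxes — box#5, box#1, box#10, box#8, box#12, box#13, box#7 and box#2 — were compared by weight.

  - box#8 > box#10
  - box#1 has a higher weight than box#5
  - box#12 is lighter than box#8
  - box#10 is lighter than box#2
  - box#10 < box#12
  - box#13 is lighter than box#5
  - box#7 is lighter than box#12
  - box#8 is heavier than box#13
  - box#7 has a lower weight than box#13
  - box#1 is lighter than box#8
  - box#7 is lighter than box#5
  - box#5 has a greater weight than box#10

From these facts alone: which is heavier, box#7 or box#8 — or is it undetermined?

The relevant relations are box#7 < box#13; box#13 < box#5; box#5 < box#1; box#1 < box#8.
Together: box#7 < box#13 < box#5 < box#1 < box#8.
So box#8 is heavier.

box#8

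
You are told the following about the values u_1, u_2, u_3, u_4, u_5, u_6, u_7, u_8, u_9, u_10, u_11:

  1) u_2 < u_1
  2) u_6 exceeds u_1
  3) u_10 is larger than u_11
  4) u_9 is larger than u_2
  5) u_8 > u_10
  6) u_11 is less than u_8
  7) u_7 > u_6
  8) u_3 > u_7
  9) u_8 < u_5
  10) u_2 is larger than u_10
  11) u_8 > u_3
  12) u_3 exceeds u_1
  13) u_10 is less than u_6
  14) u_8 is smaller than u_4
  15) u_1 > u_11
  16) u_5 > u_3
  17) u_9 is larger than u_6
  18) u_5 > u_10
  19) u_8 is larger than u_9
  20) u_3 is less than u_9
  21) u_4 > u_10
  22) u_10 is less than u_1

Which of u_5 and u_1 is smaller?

u_1 < u_6 and u_6 < u_7 give u_1 < u_7.
With u_7 < u_3: u_1 < u_6 < u_7 < u_3.
With u_3 < u_9: u_1 < u_6 < u_7 < u_3 < u_9.
With u_9 < u_8: u_1 < u_6 < u_7 < u_3 < u_9 < u_8.
Then u_8 < u_5 extends the chain to u_5.
So u_1 < u_5; u_1 is the smaller of the two.

u_1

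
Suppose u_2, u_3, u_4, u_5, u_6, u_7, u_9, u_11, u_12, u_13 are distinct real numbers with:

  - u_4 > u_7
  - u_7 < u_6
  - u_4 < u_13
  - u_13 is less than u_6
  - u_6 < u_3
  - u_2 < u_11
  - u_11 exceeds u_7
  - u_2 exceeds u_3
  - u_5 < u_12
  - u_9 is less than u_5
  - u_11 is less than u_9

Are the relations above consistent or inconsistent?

consistent

Every relation is compatible with u_7 < u_4 < u_13 < u_6 < u_3 < u_2 < u_11 < u_9 < u_5 < u_12; the set is consistent.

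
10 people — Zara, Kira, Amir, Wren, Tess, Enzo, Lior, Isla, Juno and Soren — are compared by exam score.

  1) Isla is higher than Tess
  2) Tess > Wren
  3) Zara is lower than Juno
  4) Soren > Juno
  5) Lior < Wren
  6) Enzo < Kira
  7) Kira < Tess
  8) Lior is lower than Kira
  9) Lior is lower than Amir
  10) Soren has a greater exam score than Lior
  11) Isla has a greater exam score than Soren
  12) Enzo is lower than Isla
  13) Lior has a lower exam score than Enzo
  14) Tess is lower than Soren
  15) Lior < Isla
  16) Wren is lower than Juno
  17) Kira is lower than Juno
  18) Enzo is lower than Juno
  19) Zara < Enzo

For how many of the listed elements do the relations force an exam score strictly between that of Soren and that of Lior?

5

Chaining upward from Lior reaches: Enzo, Wren, Kira, Juno, Tess, Amir, Isla.
Chaining downward from Soren reaches: Zara, Enzo, Wren, Kira, Juno, Tess.
Strictly between Lior and Soren are those in both lists: Enzo, Wren, Kira, Juno, Tess — 5 elements.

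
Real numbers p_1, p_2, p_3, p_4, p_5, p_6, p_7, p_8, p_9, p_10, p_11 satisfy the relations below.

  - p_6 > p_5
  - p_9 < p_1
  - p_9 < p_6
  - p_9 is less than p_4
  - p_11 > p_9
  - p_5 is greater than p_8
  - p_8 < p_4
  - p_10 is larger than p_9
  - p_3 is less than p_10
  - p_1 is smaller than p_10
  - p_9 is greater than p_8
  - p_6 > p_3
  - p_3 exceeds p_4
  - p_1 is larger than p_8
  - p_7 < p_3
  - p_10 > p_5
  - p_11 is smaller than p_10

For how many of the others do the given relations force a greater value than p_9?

Directly above p_9: p_11, p_4, p_1, p_10, p_6.
One step further: p_3 (6 so far).
No other element is forced above p_9 by the given relations, so the count is 6.

6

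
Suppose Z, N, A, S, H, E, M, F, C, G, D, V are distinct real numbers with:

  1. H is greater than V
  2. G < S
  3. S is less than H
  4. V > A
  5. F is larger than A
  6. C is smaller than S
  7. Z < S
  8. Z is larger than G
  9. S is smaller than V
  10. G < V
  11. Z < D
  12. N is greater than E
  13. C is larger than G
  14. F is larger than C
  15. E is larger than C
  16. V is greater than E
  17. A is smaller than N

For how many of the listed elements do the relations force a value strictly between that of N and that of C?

Chaining upward from C reaches: S, E, V, H, F.
Chaining downward from N reaches: G, A, E.
Strictly between C and N are those in both lists: E — 1 element.

1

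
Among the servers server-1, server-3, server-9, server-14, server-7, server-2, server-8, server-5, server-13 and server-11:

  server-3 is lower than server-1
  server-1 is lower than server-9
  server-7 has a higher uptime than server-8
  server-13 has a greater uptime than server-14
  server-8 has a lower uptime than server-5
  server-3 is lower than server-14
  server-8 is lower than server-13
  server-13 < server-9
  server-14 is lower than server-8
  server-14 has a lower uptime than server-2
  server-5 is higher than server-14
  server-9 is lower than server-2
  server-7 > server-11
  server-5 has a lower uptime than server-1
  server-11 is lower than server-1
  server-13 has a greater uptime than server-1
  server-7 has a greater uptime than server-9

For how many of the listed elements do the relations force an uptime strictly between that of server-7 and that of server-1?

The relations place server-1 below server-7. An element lies strictly between them when it is forced above server-1 and also forced below server-7.
Above server-1: {server-13, server-9, server-2}. Below server-7: {server-11, server-3, server-14, server-8, server-5, server-13, server-9}.
Intersection: {server-13, server-9} — 2.

2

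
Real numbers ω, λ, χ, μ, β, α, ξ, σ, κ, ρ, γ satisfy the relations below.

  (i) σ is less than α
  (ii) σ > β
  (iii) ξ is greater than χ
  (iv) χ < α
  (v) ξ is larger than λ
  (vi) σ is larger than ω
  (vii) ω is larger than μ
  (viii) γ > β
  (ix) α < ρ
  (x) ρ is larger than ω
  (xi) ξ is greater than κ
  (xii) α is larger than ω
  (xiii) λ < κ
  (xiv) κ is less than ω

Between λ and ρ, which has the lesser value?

λ

λ < κ and κ < ω give λ < ω.
Then ω < σ extends the chain to σ.
With σ < α: λ < κ < ω < σ < α.
Then α < ρ extends the chain to ρ.
So λ < ρ; λ is the smaller of the two.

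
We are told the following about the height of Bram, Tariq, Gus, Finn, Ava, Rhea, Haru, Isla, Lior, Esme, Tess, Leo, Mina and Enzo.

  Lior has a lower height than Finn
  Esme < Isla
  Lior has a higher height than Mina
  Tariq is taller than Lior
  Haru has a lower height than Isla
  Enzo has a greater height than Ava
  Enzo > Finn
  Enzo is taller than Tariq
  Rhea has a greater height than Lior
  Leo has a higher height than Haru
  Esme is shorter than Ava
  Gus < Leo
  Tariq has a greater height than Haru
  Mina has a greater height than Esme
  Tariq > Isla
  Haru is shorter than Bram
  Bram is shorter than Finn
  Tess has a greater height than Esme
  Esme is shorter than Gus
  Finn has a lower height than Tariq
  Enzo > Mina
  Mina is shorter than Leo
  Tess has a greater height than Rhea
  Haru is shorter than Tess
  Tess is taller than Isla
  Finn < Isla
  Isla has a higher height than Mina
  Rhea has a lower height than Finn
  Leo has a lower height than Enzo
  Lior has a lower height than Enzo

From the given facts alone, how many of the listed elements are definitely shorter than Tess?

Directly below Tess: Haru, Esme, Rhea, Isla.
One step further: Mina, Lior, Finn (7 so far).
One step further: Bram (8 so far).
Nothing else is reachable below Tess; 8 in all.

8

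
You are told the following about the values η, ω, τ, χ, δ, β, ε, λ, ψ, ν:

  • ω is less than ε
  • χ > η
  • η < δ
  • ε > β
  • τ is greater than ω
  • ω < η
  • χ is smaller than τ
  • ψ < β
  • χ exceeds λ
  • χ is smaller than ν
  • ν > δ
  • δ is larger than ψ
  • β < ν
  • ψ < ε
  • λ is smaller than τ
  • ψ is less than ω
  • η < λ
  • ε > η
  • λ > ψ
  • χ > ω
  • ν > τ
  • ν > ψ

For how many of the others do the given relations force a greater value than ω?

From ω the given relations immediately reach η, χ, τ, ε.
From those, λ, δ, ν — 7 in total.
No other element is forced above ω by the given relations, so the count is 7.

7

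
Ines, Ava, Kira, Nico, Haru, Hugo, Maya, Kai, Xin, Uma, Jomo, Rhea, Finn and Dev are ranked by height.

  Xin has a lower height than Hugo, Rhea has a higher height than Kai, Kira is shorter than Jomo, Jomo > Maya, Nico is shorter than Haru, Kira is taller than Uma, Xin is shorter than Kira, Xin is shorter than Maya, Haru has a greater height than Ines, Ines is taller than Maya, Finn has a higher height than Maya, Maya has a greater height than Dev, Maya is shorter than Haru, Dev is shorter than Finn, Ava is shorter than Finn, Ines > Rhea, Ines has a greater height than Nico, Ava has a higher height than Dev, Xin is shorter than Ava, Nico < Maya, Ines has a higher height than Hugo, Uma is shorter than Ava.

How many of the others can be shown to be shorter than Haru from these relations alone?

8

From Haru the given relations immediately reach Nico, Maya, Ines.
From those, Xin, Rhea, Dev, Hugo — 7 in total.
From those, Kai — 8 in total.
No other element is forced below Haru by the given relations, so the count is 8.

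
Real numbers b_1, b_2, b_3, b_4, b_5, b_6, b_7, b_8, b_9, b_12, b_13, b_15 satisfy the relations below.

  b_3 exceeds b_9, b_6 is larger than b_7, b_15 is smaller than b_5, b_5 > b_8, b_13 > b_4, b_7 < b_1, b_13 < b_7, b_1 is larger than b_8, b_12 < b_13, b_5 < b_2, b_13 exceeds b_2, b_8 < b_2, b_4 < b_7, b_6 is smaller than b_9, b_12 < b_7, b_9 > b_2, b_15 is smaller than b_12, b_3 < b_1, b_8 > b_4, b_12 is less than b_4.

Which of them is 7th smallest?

The consecutive relations fix a unique order: b_15 < b_12 < b_4 < b_8 < b_5 < b_2 < b_13 < b_7 < b_6 < b_9 < b_3 < b_1.
The 7th smallest is b_13.

b_13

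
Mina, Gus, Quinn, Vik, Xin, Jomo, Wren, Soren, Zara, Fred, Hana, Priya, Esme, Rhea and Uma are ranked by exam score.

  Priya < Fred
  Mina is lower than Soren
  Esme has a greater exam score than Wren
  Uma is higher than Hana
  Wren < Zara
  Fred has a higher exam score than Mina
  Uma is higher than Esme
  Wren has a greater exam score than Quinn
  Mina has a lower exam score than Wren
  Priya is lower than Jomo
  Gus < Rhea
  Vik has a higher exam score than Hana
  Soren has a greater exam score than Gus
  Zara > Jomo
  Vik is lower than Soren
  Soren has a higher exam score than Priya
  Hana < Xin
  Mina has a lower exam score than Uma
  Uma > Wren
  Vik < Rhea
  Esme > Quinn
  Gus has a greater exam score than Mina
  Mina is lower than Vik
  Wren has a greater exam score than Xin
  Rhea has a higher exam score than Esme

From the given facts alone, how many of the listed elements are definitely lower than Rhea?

8

The elements the relations force below Rhea are Quinn, Hana, Mina, Xin, Vik, Wren, Gus, Esme — no chain reaches any other.
That is 8.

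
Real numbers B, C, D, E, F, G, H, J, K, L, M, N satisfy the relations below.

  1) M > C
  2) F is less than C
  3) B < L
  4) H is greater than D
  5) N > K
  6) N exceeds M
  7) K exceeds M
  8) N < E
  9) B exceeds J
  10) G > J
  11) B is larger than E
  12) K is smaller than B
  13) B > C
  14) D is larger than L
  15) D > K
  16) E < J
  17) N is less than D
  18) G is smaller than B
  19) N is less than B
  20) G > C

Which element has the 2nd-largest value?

D

The consecutive relations fix a unique order: F < C < M < K < N < E < J < G < B < L < D < H.
Counting 2 from the largest end gives D.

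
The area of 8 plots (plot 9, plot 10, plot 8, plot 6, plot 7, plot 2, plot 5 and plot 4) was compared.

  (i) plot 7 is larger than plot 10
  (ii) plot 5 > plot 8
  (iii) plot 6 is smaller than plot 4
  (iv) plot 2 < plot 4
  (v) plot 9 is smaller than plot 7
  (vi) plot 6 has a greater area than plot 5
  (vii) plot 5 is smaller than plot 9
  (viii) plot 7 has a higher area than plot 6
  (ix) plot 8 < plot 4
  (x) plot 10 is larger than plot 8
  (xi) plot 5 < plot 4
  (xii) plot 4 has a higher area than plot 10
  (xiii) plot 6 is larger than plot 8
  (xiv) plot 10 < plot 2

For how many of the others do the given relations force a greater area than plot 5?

From plot 5 the given relations immediately reach plot 6, plot 4, plot 9.
From those, plot 7 — 4 in total.
No other element is forced above plot 5 by the given relations, so the count is 4.

4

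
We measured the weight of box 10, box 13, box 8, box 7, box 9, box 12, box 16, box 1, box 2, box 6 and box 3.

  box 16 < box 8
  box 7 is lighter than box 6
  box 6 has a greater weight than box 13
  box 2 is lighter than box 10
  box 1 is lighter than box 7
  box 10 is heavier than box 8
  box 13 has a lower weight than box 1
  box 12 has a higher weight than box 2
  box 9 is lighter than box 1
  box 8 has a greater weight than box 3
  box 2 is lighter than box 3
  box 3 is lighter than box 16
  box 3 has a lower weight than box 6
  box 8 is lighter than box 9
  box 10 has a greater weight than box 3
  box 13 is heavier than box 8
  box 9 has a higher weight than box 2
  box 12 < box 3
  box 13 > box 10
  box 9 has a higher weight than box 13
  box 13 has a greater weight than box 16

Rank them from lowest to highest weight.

The consecutive links are each given: box 2 < box 12; box 12 < box 3; box 3 < box 16; box 16 < box 8; box 8 < box 10; box 10 < box 13; box 13 < box 9; box 9 < box 1; box 1 < box 7; box 7 < box 6.

box 2 < box 12 < box 3 < box 16 < box 8 < box 10 < box 13 < box 9 < box 1 < box 7 < box 6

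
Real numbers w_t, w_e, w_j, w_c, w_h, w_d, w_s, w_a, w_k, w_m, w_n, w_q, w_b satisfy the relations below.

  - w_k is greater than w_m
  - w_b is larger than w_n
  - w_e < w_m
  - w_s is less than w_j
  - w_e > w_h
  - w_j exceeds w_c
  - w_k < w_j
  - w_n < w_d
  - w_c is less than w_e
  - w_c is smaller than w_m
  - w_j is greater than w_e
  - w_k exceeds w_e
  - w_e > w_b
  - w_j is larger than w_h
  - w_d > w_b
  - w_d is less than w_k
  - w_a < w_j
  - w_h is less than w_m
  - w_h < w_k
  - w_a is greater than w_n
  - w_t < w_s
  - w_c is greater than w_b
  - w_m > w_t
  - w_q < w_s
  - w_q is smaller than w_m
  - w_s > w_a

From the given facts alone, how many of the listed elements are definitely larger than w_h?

Directly above w_h: w_e, w_m, w_k, w_j.
No other element is forced above w_h by the given relations, so the count is 4.

4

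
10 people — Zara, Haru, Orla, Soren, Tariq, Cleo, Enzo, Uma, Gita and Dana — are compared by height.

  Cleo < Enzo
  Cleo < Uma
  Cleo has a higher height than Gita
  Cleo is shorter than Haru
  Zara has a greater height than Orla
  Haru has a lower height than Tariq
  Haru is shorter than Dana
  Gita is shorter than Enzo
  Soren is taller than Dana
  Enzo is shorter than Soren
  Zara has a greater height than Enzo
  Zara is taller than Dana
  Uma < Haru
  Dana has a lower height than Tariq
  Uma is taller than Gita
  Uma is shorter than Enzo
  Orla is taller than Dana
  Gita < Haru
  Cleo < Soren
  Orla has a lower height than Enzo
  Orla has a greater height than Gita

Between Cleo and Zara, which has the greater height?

Cleo < Uma and Uma < Haru give Cleo < Haru.
With Haru < Dana: Cleo < Uma < Haru < Dana.
Then Dana < Orla extends the chain to Orla.
Then Orla < Enzo extends the chain to Enzo.
With Enzo < Zara: Cleo < Uma < Haru < Dana < Orla < Enzo < Zara.
So Cleo < Zara; Zara is the taller of the two.

Zara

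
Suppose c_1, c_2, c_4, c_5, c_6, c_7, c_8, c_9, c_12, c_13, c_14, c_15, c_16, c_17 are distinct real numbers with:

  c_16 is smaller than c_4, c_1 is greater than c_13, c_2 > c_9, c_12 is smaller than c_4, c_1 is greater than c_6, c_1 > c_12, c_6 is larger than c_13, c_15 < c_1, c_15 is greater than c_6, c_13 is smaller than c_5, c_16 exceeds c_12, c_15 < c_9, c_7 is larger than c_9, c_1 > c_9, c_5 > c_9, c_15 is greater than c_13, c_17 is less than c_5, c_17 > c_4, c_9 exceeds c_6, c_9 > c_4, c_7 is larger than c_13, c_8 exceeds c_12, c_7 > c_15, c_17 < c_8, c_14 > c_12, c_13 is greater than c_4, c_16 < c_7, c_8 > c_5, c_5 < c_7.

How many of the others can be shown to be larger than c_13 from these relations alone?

8

The elements the relations force above c_13 are c_6, c_15, c_9, c_5, c_8, c_1, c_7, c_2 — no chain reaches any other.
That is 8.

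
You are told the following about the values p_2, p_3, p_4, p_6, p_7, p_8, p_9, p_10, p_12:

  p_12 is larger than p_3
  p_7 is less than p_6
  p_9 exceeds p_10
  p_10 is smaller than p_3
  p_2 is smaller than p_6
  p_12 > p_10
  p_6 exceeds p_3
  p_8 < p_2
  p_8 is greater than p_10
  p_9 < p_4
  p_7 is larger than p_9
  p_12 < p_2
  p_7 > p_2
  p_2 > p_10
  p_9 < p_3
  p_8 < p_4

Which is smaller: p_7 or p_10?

p_10

p_10 < p_9 and p_9 < p_3 give p_10 < p_3.
Then p_3 < p_12 extends the chain to p_12.
With p_12 < p_2: p_10 < p_9 < p_3 < p_12 < p_2.
With p_2 < p_7: p_10 < p_9 < p_3 < p_12 < p_2 < p_7.
So p_10 < p_7; p_10 is the smaller of the two.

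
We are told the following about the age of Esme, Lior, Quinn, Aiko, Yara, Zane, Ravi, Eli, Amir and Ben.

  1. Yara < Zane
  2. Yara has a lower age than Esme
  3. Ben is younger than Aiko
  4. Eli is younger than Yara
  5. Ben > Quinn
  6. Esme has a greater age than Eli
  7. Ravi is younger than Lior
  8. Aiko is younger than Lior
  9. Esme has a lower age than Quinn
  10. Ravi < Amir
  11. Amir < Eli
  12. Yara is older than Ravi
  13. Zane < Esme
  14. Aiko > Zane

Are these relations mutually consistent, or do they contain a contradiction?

consistent

The single ordering Ravi < Amir < Eli < Yara < Zane < Esme < Quinn < Ben < Aiko < Lior satisfies every listed relation, so no contradiction arises.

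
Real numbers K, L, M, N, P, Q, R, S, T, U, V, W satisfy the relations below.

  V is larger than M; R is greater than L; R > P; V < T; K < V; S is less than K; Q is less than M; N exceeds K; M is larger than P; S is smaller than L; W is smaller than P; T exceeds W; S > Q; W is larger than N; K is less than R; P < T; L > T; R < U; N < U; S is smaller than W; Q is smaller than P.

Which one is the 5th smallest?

Chaining the given pairs: Q < S < K < N < W < P < M < V < T < L < R < U.
The 5th smallest is W.

W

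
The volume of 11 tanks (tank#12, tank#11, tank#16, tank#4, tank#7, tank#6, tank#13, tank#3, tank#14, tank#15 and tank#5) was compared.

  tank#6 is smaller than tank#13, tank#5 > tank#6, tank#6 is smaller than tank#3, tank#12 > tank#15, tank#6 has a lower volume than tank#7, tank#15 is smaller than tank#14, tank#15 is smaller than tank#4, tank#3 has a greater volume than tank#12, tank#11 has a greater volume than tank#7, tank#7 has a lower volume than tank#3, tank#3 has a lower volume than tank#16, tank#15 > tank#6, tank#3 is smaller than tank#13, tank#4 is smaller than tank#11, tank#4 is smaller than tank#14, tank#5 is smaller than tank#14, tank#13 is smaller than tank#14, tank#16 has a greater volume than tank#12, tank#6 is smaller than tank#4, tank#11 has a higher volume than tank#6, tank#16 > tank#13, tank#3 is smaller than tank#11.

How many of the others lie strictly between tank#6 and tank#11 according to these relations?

Chaining upward from tank#6 reaches: tank#15, tank#5, tank#12, tank#4, tank#7, tank#3, tank#13, tank#14, tank#16.
Chaining downward from tank#11 reaches: tank#15, tank#12, tank#4, tank#7, tank#3.
Strictly between tank#6 and tank#11 are those in both lists: tank#15, tank#12, tank#4, tank#7, tank#3 — 5 elements.

5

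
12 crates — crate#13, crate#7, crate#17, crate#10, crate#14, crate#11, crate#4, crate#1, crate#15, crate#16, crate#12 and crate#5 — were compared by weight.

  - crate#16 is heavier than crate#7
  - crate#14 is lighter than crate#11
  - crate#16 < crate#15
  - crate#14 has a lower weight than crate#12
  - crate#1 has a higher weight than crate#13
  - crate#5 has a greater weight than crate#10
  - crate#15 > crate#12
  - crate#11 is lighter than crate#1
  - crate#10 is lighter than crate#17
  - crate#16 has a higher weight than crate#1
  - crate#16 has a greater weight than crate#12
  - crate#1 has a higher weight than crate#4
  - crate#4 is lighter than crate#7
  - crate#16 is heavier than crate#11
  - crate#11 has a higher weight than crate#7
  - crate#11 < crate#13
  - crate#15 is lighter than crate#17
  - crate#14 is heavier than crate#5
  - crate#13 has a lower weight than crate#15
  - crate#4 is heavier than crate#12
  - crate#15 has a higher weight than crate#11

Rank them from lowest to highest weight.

crate#10 < crate#5 < crate#14 < crate#12 < crate#4 < crate#7 < crate#11 < crate#13 < crate#1 < crate#16 < crate#15 < crate#17

Each adjacent pair is fixed by a given relation: crate#10 < crate#5; crate#5 < crate#14; crate#14 < crate#12; crate#12 < crate#4; crate#4 < crate#7; crate#7 < crate#11; crate#11 < crate#13; crate#13 < crate#1; crate#1 < crate#16; crate#16 < crate#15; crate#15 < crate#17. Chaining them end to end gives the full order.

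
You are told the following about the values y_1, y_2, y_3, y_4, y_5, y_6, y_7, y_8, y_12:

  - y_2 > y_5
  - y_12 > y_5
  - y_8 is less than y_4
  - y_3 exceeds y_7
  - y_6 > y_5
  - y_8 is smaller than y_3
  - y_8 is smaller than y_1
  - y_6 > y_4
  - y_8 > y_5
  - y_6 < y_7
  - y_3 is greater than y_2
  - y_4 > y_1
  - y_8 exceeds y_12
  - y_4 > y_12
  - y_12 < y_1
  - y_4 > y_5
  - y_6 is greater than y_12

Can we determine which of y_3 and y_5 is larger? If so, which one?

y_5 < y_12 < y_1 < y_4 < y_6 < y_7 < y_3, by transitivity through y_12, y_1, y_4, y_6, y_7.
So y_3 is larger.

y_3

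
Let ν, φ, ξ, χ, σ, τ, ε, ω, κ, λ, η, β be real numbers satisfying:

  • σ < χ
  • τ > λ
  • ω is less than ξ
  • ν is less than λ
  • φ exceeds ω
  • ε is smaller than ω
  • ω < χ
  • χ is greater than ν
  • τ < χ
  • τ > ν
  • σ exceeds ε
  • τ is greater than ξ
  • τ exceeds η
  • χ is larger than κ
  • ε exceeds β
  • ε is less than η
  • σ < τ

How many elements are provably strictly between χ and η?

1

The relations place η below χ. An element lies strictly between them when it is forced above η and also forced below χ.
Above η: {τ}. Below χ: {β, ε, ν, ω, ξ, σ, λ, κ, τ}.
Intersection: {τ} — 1.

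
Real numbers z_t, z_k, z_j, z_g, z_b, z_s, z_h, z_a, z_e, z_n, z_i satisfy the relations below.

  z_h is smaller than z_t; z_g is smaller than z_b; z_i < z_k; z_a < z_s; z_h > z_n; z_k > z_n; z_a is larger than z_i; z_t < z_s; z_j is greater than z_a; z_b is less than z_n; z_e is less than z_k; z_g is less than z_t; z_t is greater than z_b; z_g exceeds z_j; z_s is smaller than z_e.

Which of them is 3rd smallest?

The consecutive relations fix a unique order: z_i < z_a < z_j < z_g < z_b < z_n < z_h < z_t < z_s < z_e < z_k.
The 3rd smallest is z_j.

z_j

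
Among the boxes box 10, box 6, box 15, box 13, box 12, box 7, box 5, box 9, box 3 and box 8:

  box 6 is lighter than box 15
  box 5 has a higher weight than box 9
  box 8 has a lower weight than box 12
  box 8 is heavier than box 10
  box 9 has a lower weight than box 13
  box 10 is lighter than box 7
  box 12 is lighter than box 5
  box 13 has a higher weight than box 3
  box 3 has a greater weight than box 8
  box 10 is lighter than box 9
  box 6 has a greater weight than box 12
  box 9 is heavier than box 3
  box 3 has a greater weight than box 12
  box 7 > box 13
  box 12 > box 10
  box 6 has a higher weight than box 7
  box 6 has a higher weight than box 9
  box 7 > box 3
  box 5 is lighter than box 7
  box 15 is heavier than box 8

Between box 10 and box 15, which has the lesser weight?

box 10 < box 8 and box 8 < box 12 give box 10 < box 12.
Then box 12 < box 3 extends the chain to box 3.
Then box 3 < box 9 extends the chain to box 9.
With box 9 < box 5: box 10 < box 8 < box 12 < box 3 < box 9 < box 5.
With box 5 < box 7: box 10 < box 8 < box 12 < box 3 < box 9 < box 5 < box 7.
With box 7 < box 6: box 10 < box 8 < box 12 < box 3 < box 9 < box 5 < box 7 < box 6.
With box 6 < box 15: box 10 < box 8 < box 12 < box 3 < box 9 < box 5 < box 7 < box 6 < box 15.
So box 10 < box 15; box 10 is the lighter of the two.

box 10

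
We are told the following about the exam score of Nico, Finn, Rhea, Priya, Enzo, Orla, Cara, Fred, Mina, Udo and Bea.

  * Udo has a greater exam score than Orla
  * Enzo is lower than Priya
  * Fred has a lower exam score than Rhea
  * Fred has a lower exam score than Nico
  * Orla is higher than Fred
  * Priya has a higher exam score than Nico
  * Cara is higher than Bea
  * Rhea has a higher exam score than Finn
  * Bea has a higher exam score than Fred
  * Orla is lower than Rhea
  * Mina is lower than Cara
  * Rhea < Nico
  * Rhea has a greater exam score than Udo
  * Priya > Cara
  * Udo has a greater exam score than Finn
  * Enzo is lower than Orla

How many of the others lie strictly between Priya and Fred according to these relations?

6

The relations place Fred below Priya. An element lies strictly between them when it is forced above Fred and also forced below Priya.
Above Fred: {Bea, Orla, Udo, Rhea, Cara, Nico}. Below Priya: {Enzo, Finn, Bea, Orla, Mina, Udo, Rhea, Cara, Nico}.
Intersection: {Bea, Orla, Udo, Rhea, Cara, Nico} — 6.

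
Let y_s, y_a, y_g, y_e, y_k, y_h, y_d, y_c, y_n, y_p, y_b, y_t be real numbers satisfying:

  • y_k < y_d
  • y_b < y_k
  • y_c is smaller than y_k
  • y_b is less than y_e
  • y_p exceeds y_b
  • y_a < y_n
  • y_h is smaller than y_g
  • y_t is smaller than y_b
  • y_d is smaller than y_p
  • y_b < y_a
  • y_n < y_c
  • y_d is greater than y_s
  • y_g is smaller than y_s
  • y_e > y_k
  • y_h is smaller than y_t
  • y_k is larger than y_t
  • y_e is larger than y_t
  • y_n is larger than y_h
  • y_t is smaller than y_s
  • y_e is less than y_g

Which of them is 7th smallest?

y_k

The consecutive relations fix a unique order: y_h < y_t < y_b < y_a < y_n < y_c < y_k < y_e < y_g < y_s < y_d < y_p.
Counting 7 from the smallest end gives y_k.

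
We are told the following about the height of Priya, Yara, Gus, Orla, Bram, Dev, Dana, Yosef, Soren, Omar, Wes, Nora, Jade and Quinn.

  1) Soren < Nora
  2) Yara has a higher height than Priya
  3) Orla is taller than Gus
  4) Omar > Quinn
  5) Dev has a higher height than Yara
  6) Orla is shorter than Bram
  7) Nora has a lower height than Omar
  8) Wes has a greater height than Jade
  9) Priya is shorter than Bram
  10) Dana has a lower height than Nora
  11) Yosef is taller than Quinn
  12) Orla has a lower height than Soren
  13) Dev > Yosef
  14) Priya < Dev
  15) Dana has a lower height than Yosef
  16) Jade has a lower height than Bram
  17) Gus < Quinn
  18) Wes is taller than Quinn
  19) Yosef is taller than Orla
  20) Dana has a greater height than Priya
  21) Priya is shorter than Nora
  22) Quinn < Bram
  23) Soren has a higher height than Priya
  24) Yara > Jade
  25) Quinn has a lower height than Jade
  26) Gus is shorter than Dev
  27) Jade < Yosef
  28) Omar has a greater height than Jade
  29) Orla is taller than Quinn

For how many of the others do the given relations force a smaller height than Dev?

8

Directly below Dev: Priya, Gus, Yara, Yosef.
One step further: Quinn, Dana, Jade, Orla (8 so far).
Nothing else is reachable below Dev; 8 in all.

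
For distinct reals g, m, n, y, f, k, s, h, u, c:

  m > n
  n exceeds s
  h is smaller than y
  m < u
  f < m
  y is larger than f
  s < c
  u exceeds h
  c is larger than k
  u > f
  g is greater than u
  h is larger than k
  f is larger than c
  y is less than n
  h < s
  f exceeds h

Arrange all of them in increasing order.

The consecutive links are each given: k < h; h < s; s < c; c < f; f < y; y < n; n < m; m < u; u < g.

k < h < s < c < f < y < n < m < u < g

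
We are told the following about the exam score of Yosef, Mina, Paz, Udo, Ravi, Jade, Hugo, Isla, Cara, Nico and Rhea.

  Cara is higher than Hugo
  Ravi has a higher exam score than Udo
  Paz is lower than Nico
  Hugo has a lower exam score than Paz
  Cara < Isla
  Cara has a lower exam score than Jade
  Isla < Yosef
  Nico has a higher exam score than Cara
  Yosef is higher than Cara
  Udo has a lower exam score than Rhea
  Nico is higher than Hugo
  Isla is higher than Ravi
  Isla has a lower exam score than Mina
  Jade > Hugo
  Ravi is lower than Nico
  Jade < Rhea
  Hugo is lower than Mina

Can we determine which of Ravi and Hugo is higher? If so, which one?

Following every chain through Hugo: above Hugo we get Paz, Cara, Nico, Isla, Yosef, Jade, Rhea, Mina.
Ravi is not reached, and no chain runs the other way from Ravi to Hugo.
So the given relations leave the order of Hugo and Ravi undetermined.

undetermined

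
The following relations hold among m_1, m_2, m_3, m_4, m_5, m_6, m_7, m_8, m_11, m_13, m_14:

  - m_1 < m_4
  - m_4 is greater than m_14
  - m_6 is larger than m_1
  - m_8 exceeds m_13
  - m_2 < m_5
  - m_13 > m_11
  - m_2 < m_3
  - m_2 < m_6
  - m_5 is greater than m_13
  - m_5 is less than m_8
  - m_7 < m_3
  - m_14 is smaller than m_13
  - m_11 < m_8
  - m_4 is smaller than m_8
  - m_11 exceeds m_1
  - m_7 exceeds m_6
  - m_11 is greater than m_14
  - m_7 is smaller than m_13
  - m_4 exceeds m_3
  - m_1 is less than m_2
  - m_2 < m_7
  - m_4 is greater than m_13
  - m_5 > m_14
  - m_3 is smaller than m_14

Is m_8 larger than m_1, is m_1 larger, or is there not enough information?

m_1 < m_2 and m_2 < m_6 give m_1 < m_6.
Then m_6 < m_7 extends the chain to m_7.
With m_7 < m_3: m_1 < m_2 < m_6 < m_7 < m_3.
Then m_3 < m_14 extends the chain to m_14.
With m_14 < m_11: m_1 < m_2 < m_6 < m_7 < m_3 < m_14 < m_11.
Then m_11 < m_13 extends the chain to m_13.
Then m_13 < m_5 extends the chain to m_5.
Then m_5 < m_8 extends the chain to m_8.
So m_8 is larger.

m_8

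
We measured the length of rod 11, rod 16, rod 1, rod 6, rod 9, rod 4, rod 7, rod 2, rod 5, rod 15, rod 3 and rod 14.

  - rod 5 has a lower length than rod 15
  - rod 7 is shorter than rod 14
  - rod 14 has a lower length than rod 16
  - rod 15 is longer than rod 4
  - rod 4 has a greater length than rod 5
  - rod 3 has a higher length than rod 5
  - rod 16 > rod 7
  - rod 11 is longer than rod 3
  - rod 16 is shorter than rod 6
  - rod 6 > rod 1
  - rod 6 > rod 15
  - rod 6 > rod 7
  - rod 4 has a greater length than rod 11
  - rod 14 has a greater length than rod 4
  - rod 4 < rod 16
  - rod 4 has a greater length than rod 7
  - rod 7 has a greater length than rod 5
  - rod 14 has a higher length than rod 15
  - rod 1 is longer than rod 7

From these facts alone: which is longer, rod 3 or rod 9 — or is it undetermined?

undetermined

Following every chain through rod 3: above rod 3 we get rod 11, rod 4, rod 15, rod 14, rod 16, rod 6; below rod 3 we get rod 5.
rod 9 is not reached, and no chain runs the other way from rod 9 to rod 3.
So the given relations leave the order of rod 3 and rod 9 undetermined.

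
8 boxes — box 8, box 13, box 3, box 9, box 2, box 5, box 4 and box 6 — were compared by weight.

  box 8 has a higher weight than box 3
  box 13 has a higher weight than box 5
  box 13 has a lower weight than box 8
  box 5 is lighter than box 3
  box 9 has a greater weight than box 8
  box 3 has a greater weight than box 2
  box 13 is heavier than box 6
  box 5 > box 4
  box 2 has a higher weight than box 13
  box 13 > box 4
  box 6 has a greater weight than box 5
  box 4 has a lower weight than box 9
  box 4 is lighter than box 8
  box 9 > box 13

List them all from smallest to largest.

Each adjacent pair is fixed by a given relation: box 4 < box 5; box 5 < box 6; box 6 < box 13; box 13 < box 2; box 2 < box 3; box 3 < box 8; box 8 < box 9. Chaining them end to end gives the full order.

box 4 < box 5 < box 6 < box 13 < box 2 < box 3 < box 8 < box 9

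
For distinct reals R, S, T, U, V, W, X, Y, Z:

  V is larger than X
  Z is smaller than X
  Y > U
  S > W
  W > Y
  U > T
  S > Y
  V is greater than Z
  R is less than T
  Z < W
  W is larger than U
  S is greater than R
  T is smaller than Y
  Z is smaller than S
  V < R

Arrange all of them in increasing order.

The consecutive links are each given: Z < X; X < V; V < R; R < T; T < U; U < Y; Y < W; W < S.

Z < X < V < R < T < U < Y < W < S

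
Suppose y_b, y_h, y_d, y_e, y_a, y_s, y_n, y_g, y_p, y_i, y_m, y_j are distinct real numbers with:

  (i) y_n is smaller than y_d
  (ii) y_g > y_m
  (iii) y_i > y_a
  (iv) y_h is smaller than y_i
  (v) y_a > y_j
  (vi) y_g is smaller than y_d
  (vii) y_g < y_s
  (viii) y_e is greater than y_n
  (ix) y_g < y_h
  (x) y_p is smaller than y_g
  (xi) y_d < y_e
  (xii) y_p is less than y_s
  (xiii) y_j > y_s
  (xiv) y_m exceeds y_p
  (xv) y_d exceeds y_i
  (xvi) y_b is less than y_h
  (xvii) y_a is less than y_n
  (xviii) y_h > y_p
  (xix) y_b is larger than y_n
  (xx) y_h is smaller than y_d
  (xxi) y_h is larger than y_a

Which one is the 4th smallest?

y_s

Piecing the relations together gives one ordering: y_p < y_m < y_g < y_s < y_j < y_a < y_n < y_b < y_h < y_i < y_d < y_e.
The 4th smallest is y_s.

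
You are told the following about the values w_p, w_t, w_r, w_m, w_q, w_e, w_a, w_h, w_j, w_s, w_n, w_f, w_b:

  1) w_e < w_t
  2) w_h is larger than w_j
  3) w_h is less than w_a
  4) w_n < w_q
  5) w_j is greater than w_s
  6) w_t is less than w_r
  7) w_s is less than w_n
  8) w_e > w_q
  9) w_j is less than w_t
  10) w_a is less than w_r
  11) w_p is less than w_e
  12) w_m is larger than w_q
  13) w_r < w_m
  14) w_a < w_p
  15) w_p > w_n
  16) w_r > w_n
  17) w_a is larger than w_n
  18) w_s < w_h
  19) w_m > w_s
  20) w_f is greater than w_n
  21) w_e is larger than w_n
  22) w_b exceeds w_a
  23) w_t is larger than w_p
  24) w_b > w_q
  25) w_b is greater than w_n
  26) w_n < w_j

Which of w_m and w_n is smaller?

w_n

Following the relations from w_n: w_n < w_j < w_h < w_a < w_p < w_e < w_t < w_r < w_m.
So w_n < w_m; w_n is the smaller of the two.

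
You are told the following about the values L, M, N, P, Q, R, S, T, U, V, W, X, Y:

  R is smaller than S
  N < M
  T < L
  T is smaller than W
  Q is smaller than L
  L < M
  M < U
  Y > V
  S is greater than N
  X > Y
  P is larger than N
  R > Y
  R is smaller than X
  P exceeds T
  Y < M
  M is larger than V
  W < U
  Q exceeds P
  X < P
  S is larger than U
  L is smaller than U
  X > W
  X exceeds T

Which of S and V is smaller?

V

Chaining the given relations: V < Y < R < X < P < Q < L < M < U < S.
So V < S; V is the smaller of the two.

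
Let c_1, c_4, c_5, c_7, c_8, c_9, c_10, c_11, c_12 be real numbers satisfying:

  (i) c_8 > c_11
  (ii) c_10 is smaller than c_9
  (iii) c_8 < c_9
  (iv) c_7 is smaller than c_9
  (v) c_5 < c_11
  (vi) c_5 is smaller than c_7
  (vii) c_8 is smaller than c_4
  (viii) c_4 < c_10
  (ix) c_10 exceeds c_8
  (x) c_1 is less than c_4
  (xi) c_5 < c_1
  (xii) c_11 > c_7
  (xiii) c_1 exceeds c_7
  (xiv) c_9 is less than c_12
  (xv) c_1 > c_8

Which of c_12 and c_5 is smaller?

c_5

c_5 < c_7 < c_11 < c_8 < c_1 < c_4 < c_10 < c_9 < c_12, by transitivity through c_7, c_11, c_8, c_1, c_4, c_10, c_9.
So c_5 < c_12; c_5 is the smaller of the two.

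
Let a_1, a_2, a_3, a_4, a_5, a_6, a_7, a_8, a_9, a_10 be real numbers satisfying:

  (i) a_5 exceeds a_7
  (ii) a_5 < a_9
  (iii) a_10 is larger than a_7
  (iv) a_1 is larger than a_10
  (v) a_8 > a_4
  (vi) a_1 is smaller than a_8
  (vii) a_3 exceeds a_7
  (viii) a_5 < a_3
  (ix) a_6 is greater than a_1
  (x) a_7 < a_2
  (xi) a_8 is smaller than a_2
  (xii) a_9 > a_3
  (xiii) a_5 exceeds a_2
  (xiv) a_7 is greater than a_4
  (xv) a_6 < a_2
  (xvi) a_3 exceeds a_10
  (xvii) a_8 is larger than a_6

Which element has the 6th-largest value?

a_6

Chaining the given pairs: a_4 < a_7 < a_10 < a_1 < a_6 < a_8 < a_2 < a_5 < a_3 < a_9.
Counting 6 from the largest end gives a_6.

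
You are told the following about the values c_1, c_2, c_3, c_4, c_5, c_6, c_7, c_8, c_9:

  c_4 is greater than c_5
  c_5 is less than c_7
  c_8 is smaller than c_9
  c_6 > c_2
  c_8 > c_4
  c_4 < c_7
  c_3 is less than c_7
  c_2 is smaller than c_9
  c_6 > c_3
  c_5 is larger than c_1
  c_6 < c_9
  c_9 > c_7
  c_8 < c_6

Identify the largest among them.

Chaining downward from c_9: directly below it, c_2, c_8, c_6, c_7; then c_5, c_4, c_3; then c_1.
That covers every other element, and nothing is given above c_9, so c_9 is the largest.

c_9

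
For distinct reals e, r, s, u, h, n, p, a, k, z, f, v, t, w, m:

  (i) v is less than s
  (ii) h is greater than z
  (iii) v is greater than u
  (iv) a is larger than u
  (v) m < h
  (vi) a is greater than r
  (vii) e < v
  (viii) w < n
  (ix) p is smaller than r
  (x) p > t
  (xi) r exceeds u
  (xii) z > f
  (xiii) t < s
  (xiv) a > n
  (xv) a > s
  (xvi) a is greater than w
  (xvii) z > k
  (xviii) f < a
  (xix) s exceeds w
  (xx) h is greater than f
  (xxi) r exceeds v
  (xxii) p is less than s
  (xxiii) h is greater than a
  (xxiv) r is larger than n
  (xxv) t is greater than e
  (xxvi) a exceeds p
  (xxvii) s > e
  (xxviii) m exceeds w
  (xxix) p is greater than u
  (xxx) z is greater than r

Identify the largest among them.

h

f is not greatest since f < h; e is not greatest since e < t; t is not greatest since t < p; u is not greatest since u < p; w is not greatest since w < m; v is not greatest since v < s; n is not greatest since n < r; p is not greatest since p < s; k is not greatest since k < z; m is not greatest since m < h; s is not greatest since s < a; r is not greatest since r < a; z is not greatest since z < h; a is not greatest since a < h.
Only h has nothing above it, so h is the largest.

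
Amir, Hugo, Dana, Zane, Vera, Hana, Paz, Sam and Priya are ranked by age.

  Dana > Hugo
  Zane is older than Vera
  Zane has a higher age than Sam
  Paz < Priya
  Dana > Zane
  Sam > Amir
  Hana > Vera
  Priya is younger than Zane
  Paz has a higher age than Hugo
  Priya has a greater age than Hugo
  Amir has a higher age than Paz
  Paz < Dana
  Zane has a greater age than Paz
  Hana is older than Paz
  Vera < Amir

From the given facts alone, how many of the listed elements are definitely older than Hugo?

7

The elements the relations force above Hugo are Paz, Amir, Sam, Priya, Zane, Dana, Hana — no chain reaches any other.
That is 7.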